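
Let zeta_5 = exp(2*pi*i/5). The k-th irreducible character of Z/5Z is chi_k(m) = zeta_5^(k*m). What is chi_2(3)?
chi_2(3) = zeta_5^6 = exp(2*I*pi/5)

Justification: chi_2(3) = zeta_5^(2*3) = zeta_5^6. Since zeta_5^5 = 1, this equals zeta_5^1 = exp(2*pi*i*1/5) = exp(2*I*pi/5).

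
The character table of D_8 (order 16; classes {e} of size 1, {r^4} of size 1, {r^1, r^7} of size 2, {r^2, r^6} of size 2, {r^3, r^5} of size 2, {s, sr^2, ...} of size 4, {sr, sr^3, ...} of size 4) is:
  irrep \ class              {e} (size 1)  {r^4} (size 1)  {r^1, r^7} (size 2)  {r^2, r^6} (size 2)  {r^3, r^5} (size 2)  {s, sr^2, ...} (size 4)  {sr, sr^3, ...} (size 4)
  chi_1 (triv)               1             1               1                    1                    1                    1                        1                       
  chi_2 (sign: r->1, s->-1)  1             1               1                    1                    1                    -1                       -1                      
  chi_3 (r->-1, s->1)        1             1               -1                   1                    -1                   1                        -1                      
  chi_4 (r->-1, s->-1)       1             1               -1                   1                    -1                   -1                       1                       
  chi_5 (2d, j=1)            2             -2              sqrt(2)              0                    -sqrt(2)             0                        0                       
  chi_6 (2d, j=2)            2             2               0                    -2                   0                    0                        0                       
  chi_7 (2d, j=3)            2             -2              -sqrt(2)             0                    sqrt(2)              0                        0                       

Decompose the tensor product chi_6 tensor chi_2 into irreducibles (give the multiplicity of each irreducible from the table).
chi_6 tensor chi_2 = chi_6 (all other irreducibles have multiplicity 0).

Working: The character of a tensor product is the pointwise product (chi_6 * chi_2)(C) = chi_6(C) * chi_2(C):
  {e}: (2)*(1), {r^4}: (2)*(1), {r^1, r^7}: (0)*(1), {r^2, r^6}: (-2)*(1), {r^3, r^5}: (0)*(1), {s, sr^2, ...}: (0)*(-1), {sr, sr^3, ...}: (0)*(-1)
so (chi_6 * chi_2) takes values
  {e} -> 2, {r^4} -> 2, {r^1, r^7} -> 0, {r^2, r^6} -> -2, {r^3, r^5} -> 0, {s, sr^2, ...} -> 0, {sr, sr^3, ...} -> 0.
Now take the inner product of this character with each irreducible chi from the table, <chi_6*chi_2, chi> = (1/16) sum_C |C| (chi_6*chi_2)(C) conj(chi(C)):
  <chi_6*chi_2, chi_1> = (1/16)[1*(2)*conj(1) + 1*(2)*conj(1) + 2*(0)*conj(1) + 2*(-2)*conj(1) + 2*(0)*conj(1) + 4*(0)*conj(1) + 4*(0)*conj(1)]
      = (1/16)[(2) + (2) + (0) + (-4) + (0) + (0) + (0)] = 0/16 = 0
  <chi_6*chi_2, chi_2> = (1/16)[1*(2)*conj(1) + 1*(2)*conj(1) + 2*(0)*conj(1) + 2*(-2)*conj(1) + 2*(0)*conj(1) + 4*(0)*conj(-1) + 4*(0)*conj(-1)]
      = (1/16)[(2) + (2) + (0) + (-4) + (0) + (0) + (0)] = 0/16 = 0
  <chi_6*chi_2, chi_3> = (1/16)[1*(2)*conj(1) + 1*(2)*conj(1) + 2*(0)*conj(-1) + 2*(-2)*conj(1) + 2*(0)*conj(-1) + 4*(0)*conj(1) + 4*(0)*conj(-1)]
      = (1/16)[(2) + (2) + (0) + (-4) + (0) + (0) + (0)] = 0/16 = 0
  <chi_6*chi_2, chi_4> = (1/16)[1*(2)*conj(1) + 1*(2)*conj(1) + 2*(0)*conj(-1) + 2*(-2)*conj(1) + 2*(0)*conj(-1) + 4*(0)*conj(-1) + 4*(0)*conj(1)]
      = (1/16)[(2) + (2) + (0) + (-4) + (0) + (0) + (0)] = 0/16 = 0
  <chi_6*chi_2, chi_5> = (1/16)[1*(2)*conj(2) + 1*(2)*conj(-2) + 2*(0)*conj(sqrt(2)) + 2*(-2)*conj(0) + 2*(0)*conj(-sqrt(2)) + 4*(0)*conj(0) + 4*(0)*conj(0)]
      = (1/16)[(4) + (-4) + (0) + (0) + (0) + (0) + (0)] = 0/16 = 0
  <chi_6*chi_2, chi_6> = (1/16)[1*(2)*conj(2) + 1*(2)*conj(2) + 2*(0)*conj(0) + 2*(-2)*conj(-2) + 2*(0)*conj(0) + 4*(0)*conj(0) + 4*(0)*conj(0)]
      = (1/16)[(4) + (4) + (0) + (8) + (0) + (0) + (0)] = 16/16 = 1
  <chi_6*chi_2, chi_7> = (1/16)[1*(2)*conj(2) + 1*(2)*conj(-2) + 2*(0)*conj(-sqrt(2)) + 2*(-2)*conj(0) + 2*(0)*conj(sqrt(2)) + 4*(0)*conj(0) + 4*(0)*conj(0)]
      = (1/16)[(4) + (-4) + (0) + (0) + (0) + (0) + (0)] = 0/16 = 0
Hence the multiplicities are chi_6: 1. Dimension check: dim(chi_6)*dim(chi_2) = 2*1 = 2 and sum (mult * dim) = 1*2 = 2.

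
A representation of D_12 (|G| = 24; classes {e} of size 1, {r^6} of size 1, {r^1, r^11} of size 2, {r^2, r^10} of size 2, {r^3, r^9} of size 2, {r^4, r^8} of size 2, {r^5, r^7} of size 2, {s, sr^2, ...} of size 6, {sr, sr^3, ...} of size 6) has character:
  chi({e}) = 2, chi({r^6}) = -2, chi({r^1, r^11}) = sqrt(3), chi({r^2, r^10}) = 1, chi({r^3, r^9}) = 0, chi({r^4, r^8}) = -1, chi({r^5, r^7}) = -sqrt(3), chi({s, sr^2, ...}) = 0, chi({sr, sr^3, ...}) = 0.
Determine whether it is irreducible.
Irreducible: <chi, chi> = 1.

Justification: <chi, chi> = (1/|G|) sum_C |C| * |chi(C)|^2 = (1/24)[1*|2|^2 + 1*|-2|^2 + 2*|sqrt(3)|^2 + 2*|1|^2 + 2*|0|^2 + 2*|-1|^2 + 2*|-sqrt(3)|^2 + 6*|0|^2 + 6*|0|^2]
  = (1/24)[(4) + (4) + (6) + (2) + (0) + (2) + (6) + (0) + (0)] = 24/24 = 1.
A character is irreducible iff <chi, chi> = 1, so this representation is irreducible.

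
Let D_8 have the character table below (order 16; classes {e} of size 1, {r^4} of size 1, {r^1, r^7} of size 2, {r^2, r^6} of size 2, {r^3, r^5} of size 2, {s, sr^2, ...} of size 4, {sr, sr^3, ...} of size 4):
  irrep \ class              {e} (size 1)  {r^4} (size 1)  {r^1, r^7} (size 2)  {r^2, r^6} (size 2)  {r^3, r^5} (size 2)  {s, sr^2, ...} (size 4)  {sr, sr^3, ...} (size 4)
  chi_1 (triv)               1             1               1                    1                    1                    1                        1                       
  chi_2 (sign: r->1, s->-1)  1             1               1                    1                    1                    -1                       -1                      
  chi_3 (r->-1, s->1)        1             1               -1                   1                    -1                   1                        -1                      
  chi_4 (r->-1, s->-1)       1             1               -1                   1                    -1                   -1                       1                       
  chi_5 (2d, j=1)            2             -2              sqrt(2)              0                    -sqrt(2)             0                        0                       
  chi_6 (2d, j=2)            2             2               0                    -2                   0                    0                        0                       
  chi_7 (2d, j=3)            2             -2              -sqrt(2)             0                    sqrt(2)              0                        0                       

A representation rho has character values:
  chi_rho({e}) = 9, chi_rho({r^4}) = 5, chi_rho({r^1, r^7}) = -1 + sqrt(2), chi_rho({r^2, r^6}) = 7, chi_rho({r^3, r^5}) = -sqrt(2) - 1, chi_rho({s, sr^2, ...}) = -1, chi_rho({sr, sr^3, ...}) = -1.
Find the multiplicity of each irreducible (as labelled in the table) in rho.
Multiplicities: chi_1: 1, chi_2: 2, chi_3: 2, chi_4: 2, chi_5: 1, chi_6: 0, chi_7: 0.

Explanation: Use <chi_rho, chi> = (1/|G|) sum_C |C| * chi_rho(C) * conj(chi(C)) with |G| = 16 for each irreducible chi in the table:
  <chi_rho, chi_1> = (1/16)[1*(9)*conj(1) + 1*(5)*conj(1) + 2*(-1 + sqrt(2))*conj(1) + 2*(7)*conj(1) + 2*(-sqrt(2) - 1)*conj(1) + 4*(-1)*conj(1) + 4*(-1)*conj(1)]
      = (1/16)[(9) + (5) + (-2 + 2*sqrt(2)) + (14) + (-2*sqrt(2) - 2) + (-4) + (-4)] = 16/16 = 1
  <chi_rho, chi_2> = (1/16)[1*(9)*conj(1) + 1*(5)*conj(1) + 2*(-1 + sqrt(2))*conj(1) + 2*(7)*conj(1) + 2*(-sqrt(2) - 1)*conj(1) + 4*(-1)*conj(-1) + 4*(-1)*conj(-1)]
      = (1/16)[(9) + (5) + (-2 + 2*sqrt(2)) + (14) + (-2*sqrt(2) - 2) + (4) + (4)] = 32/16 = 2
  <chi_rho, chi_3> = (1/16)[1*(9)*conj(1) + 1*(5)*conj(1) + 2*(-1 + sqrt(2))*conj(-1) + 2*(7)*conj(1) + 2*(-sqrt(2) - 1)*conj(-1) + 4*(-1)*conj(1) + 4*(-1)*conj(-1)]
      = (1/16)[(9) + (5) + (2 - 2*sqrt(2)) + (14) + (2 + 2*sqrt(2)) + (-4) + (4)] = 32/16 = 2
  <chi_rho, chi_4> = (1/16)[1*(9)*conj(1) + 1*(5)*conj(1) + 2*(-1 + sqrt(2))*conj(-1) + 2*(7)*conj(1) + 2*(-sqrt(2) - 1)*conj(-1) + 4*(-1)*conj(-1) + 4*(-1)*conj(1)]
      = (1/16)[(9) + (5) + (2 - 2*sqrt(2)) + (14) + (2 + 2*sqrt(2)) + (4) + (-4)] = 32/16 = 2
  <chi_rho, chi_5> = (1/16)[1*(9)*conj(2) + 1*(5)*conj(-2) + 2*(-1 + sqrt(2))*conj(sqrt(2)) + 2*(7)*conj(0) + 2*(-sqrt(2) - 1)*conj(-sqrt(2)) + 4*(-1)*conj(0) + 4*(-1)*conj(0)]
      = (1/16)[(18) + (-10) + (4 - 2*sqrt(2)) + (0) + (2*sqrt(2) + 4) + (0) + (0)] = 16/16 = 1
  <chi_rho, chi_6> = (1/16)[1*(9)*conj(2) + 1*(5)*conj(2) + 2*(-1 + sqrt(2))*conj(0) + 2*(7)*conj(-2) + 2*(-sqrt(2) - 1)*conj(0) + 4*(-1)*conj(0) + 4*(-1)*conj(0)]
      = (1/16)[(18) + (10) + (0) + (-28) + (0) + (0) + (0)] = 0/16 = 0
  <chi_rho, chi_7> = (1/16)[1*(9)*conj(2) + 1*(5)*conj(-2) + 2*(-1 + sqrt(2))*conj(-sqrt(2)) + 2*(7)*conj(0) + 2*(-sqrt(2) - 1)*conj(sqrt(2)) + 4*(-1)*conj(0) + 4*(-1)*conj(0)]
      = (1/16)[(18) + (-10) + (-4 + 2*sqrt(2)) + (0) + (-4 - 2*sqrt(2)) + (0) + (0)] = 0/16 = 0
Dimension check: dim(rho) = sum (mult * dim) = 1*1 + 2*1 + 2*1 + 2*1 + 1*2 + 0*2 + 0*2 = 9 = chi_rho(e) = 9.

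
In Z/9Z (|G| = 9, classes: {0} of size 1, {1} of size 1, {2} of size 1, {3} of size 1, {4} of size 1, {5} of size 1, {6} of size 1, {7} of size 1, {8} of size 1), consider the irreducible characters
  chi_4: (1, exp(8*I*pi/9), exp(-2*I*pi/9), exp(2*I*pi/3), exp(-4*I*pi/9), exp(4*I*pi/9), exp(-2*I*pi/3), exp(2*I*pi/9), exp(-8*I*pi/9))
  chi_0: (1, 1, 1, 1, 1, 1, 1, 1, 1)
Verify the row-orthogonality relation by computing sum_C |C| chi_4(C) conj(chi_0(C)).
Sum = 0; so <chi_4, chi_0> = 0 (distinct irreducibles are orthogonal).

Compute term by term over conjugacy classes (|C| * chi_4(C) * conj(chi_0(C))):
  1*(1)*conj(1) + 1*(exp(8*I*pi/9))*conj(1) + 1*(exp(-2*I*pi/9))*conj(1) + 1*(exp(2*I*pi/3))*conj(1) + 1*(exp(-4*I*pi/9))*conj(1) + 1*(exp(4*I*pi/9))*conj(1) + 1*(exp(-2*I*pi/3))*conj(1) + 1*(exp(2*I*pi/9))*conj(1) + 1*(exp(-8*I*pi/9))*conj(1)
  = (1) + (exp(8*I*pi/9)) + (exp(-2*I*pi/9)) + (exp(2*I*pi/3)) + (exp(-4*I*pi/9)) + (exp(4*I*pi/9)) + (exp(-2*I*pi/3)) + (exp(2*I*pi/9)) + (exp(-8*I*pi/9))
  = 0.
(Exp terms are combined using exp(i*s)*conj(exp(i*t)) = exp(i*(s-t)), and sums of them are collapsed using the identity that for every m > 1 the m distinct m-th roots of unity sum to 0, e.g. 1 + exp(2*I*pi/3) + exp(-2*I*pi/3) = 0.)
Dividing by |G| = 9 gives 0/9 = 0, matching the row-orthogonality relation <chi_4, chi_0> = [chi_4 = chi_0].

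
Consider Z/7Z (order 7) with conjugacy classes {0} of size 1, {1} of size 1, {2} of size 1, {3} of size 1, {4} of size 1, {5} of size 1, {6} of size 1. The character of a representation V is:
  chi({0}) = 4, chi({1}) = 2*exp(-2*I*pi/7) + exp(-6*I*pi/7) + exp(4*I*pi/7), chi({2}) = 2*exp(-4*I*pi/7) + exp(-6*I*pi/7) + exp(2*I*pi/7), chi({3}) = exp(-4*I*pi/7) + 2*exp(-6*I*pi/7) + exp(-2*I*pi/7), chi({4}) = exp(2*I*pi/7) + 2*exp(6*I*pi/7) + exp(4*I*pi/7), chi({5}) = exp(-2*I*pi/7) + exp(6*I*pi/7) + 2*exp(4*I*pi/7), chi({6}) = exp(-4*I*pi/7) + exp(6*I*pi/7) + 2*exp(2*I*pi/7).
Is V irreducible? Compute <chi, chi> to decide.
Not irreducible (reducible): <chi, chi> = 6 > 1.

Working: <chi, chi> = (1/|G|) sum_C |C| * |chi(C)|^2 = (1/7)[1*|4|^2 + 1*|2*exp(-2*I*pi/7) + exp(-6*I*pi/7) + exp(4*I*pi/7)|^2 + 1*|2*exp(-4*I*pi/7) + exp(-6*I*pi/7) + exp(2*I*pi/7)|^2 + 1*|exp(-4*I*pi/7) + 2*exp(-6*I*pi/7) + exp(-2*I*pi/7)|^2 + 1*|exp(2*I*pi/7) + 2*exp(6*I*pi/7) + exp(4*I*pi/7)|^2 + 1*|exp(-2*I*pi/7) + exp(6*I*pi/7) + 2*exp(4*I*pi/7)|^2 + 1*|exp(-4*I*pi/7) + exp(6*I*pi/7) + 2*exp(2*I*pi/7)|^2]
  = (1/7)[(16) + (6 + 3*exp(-4*I*pi/7) + 2*exp(-6*I*pi/7) + 2*exp(6*I*pi/7) + 3*exp(4*I*pi/7)) + (6 + 2*exp(-2*I*pi/7) + 3*exp(-6*I*pi/7) + 3*exp(6*I*pi/7) + 2*exp(2*I*pi/7)) + (6 + 3*exp(-2*I*pi/7) + 2*exp(-4*I*pi/7) + 2*exp(4*I*pi/7) + 3*exp(2*I*pi/7)) + (6 + 3*exp(-2*I*pi/7) + 2*exp(-4*I*pi/7) + 2*exp(4*I*pi/7) + 3*exp(2*I*pi/7)) + (6 + 2*exp(-2*I*pi/7) + 3*exp(-6*I*pi/7) + 3*exp(6*I*pi/7) + 2*exp(2*I*pi/7)) + (6 + 3*exp(-4*I*pi/7) + 2*exp(-6*I*pi/7) + 2*exp(6*I*pi/7) + 3*exp(4*I*pi/7))] = 42/7 = 6.
(Exp terms are combined using exp(i*s)*conj(exp(i*t)) = exp(i*(s-t)), and sums of them are collapsed using the identity that for every m > 1 the m distinct m-th roots of unity sum to 0, e.g. 1 + exp(2*I*pi/3) + exp(-2*I*pi/3) = 0.)
A character is irreducible iff <chi, chi> = 1, so this representation is reducible.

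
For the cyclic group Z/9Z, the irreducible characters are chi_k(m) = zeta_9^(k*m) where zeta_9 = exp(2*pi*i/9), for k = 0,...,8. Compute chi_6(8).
chi_6(8) = zeta_9^48 = exp(2*I*pi/3)

Derivation: chi_6(8) = zeta_9^(6*8) = zeta_9^48. Since zeta_9^9 = 1, this equals zeta_9^3 = exp(2*pi*i*3/9) = exp(2*I*pi/3).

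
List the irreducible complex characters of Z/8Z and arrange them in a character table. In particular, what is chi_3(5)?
Character table of Z/8Z (irreps indexed chi_0,...,chi_7 with chi_k(m) = zeta_8^(k*m), zeta_8 = exp(2*pi*i/8)):
  irrep \ class  {0} (size 1)  {1} (size 1)    {2} (size 1)  {3} (size 1)    {4} (size 1)  {5} (size 1)    {6} (size 1)  {7} (size 1)  
  chi_0          1             1               1             1               1             1               1             1             
  chi_1          1             exp(I*pi/4)     I             exp(3*I*pi/4)   -1            exp(-3*I*pi/4)  -I            exp(-I*pi/4)  
  chi_2          1             I               -1            -I              1             I               -1            -I            
  chi_3          1             exp(3*I*pi/4)   -I            exp(I*pi/4)     -1            exp(-I*pi/4)    I             exp(-3*I*pi/4)
  chi_4          1             -1              1             -1              1             -1              1             -1            
  chi_5          1             exp(-3*I*pi/4)  I             exp(-I*pi/4)    -1            exp(I*pi/4)     -I            exp(3*I*pi/4) 
  chi_6          1             -I              -1            I               1             -I              -1            I             
  chi_7          1             exp(-I*pi/4)    -I            exp(-3*I*pi/4)  -1            exp(3*I*pi/4)   I             exp(I*pi/4)   

Spot check: chi_3(5) = zeta_8^(3*5) = zeta_8^15 = exp(-I*pi/4).

Z/8Z is abelian, so all 8 irreducible complex representations are 1-dimensional. They are given by chi_k(m) = zeta_8^(k*m) for k = 0,...,7. Row orthogonality: sum_m chi_k(m) conj(chi_l(m)) = 8 * [k = l].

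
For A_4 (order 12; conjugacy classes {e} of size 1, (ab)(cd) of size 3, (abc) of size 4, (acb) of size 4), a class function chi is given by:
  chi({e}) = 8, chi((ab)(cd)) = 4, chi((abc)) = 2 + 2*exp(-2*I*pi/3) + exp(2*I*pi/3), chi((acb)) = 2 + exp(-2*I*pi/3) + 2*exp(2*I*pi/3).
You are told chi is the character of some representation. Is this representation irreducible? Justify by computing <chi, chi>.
Not irreducible (reducible): <chi, chi> = 10 > 1.

Proof sketch: <chi, chi> = (1/|G|) sum_C |C| * |chi(C)|^2 = (1/12)[1*|8|^2 + 3*|4|^2 + 4*|2 + 2*exp(-2*I*pi/3) + exp(2*I*pi/3)|^2 + 4*|2 + exp(-2*I*pi/3) + 2*exp(2*I*pi/3)|^2]
  = (1/12)[(64) + (48) + (4) + (4)] = 120/12 = 10.
(Exp terms are combined using exp(i*s)*conj(exp(i*t)) = exp(i*(s-t)), and sums of them are collapsed using the identity that for every m > 1 the m distinct m-th roots of unity sum to 0, e.g. 1 + exp(2*I*pi/3) + exp(-2*I*pi/3) = 0.)
A character is irreducible iff <chi, chi> = 1, so this representation is reducible.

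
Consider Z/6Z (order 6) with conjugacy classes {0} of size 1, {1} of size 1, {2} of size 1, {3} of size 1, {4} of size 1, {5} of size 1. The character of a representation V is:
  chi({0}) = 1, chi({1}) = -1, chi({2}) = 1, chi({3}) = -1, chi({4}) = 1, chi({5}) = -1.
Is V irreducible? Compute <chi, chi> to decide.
Irreducible: <chi, chi> = 1.

Justification: <chi, chi> = (1/|G|) sum_C |C| * |chi(C)|^2 = (1/6)[1*|1|^2 + 1*|-1|^2 + 1*|1|^2 + 1*|-1|^2 + 1*|1|^2 + 1*|-1|^2]
  = (1/6)[(1) + (1) + (1) + (1) + (1) + (1)] = 6/6 = 1.
(Exp terms are combined using exp(i*s)*conj(exp(i*t)) = exp(i*(s-t)), and sums of them are collapsed using the identity that for every m > 1 the m distinct m-th roots of unity sum to 0, e.g. 1 + exp(2*I*pi/3) + exp(-2*I*pi/3) = 0.)
A character is irreducible iff <chi, chi> = 1, so this representation is irreducible.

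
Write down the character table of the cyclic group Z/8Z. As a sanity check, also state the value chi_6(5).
Character table of Z/8Z (irreps indexed chi_0,...,chi_7 with chi_k(m) = zeta_8^(k*m), zeta_8 = exp(2*pi*i/8)):
  irrep \ class  {0} (size 1)  {1} (size 1)    {2} (size 1)  {3} (size 1)    {4} (size 1)  {5} (size 1)    {6} (size 1)  {7} (size 1)  
  chi_0          1             1               1             1               1             1               1             1             
  chi_1          1             exp(I*pi/4)     I             exp(3*I*pi/4)   -1            exp(-3*I*pi/4)  -I            exp(-I*pi/4)  
  chi_2          1             I               -1            -I              1             I               -1            -I            
  chi_3          1             exp(3*I*pi/4)   -I            exp(I*pi/4)     -1            exp(-I*pi/4)    I             exp(-3*I*pi/4)
  chi_4          1             -1              1             -1              1             -1              1             -1            
  chi_5          1             exp(-3*I*pi/4)  I             exp(-I*pi/4)    -1            exp(I*pi/4)     -I            exp(3*I*pi/4) 
  chi_6          1             -I              -1            I               1             -I              -1            I             
  chi_7          1             exp(-I*pi/4)    -I            exp(-3*I*pi/4)  -1            exp(3*I*pi/4)   I             exp(I*pi/4)   

Spot check: chi_6(5) = zeta_8^(6*5) = zeta_8^30 = -I.

Reasoning: Z/8Z is abelian, so all 8 irreducible complex representations are 1-dimensional. They are given by chi_k(m) = zeta_8^(k*m) for k = 0,...,7. Row orthogonality: sum_m chi_k(m) conj(chi_l(m)) = 8 * [k = l].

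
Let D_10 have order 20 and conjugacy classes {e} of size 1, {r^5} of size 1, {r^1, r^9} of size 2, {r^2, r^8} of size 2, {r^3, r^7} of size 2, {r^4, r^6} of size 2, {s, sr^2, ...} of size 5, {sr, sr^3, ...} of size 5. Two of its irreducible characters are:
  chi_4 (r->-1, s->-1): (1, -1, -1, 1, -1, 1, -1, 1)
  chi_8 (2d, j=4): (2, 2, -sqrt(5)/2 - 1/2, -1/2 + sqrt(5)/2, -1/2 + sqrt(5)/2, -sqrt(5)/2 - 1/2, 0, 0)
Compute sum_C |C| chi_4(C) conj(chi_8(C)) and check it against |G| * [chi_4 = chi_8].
Sum = 0; so <chi_4, chi_8> = 0 (distinct irreducibles are orthogonal).

Why: Compute term by term over conjugacy classes (|C| * chi_4(C) * conj(chi_8(C))):
  1*(1)*conj(2) + 1*(-1)*conj(2) + 2*(-1)*conj(-sqrt(5)/2 - 1/2) + 2*(1)*conj(-1/2 + sqrt(5)/2) + 2*(-1)*conj(-1/2 + sqrt(5)/2) + 2*(1)*conj(-sqrt(5)/2 - 1/2) + 5*(-1)*conj(0) + 5*(1)*conj(0)
  = (2) + (-2) + (1 + sqrt(5)) + (-1 + sqrt(5)) + (1 - sqrt(5)) + (-sqrt(5) - 1) + (0) + (0)
  = 0.
Dividing by |G| = 20 gives 0/20 = 0, matching the row-orthogonality relation <chi_4, chi_8> = [chi_4 = chi_8].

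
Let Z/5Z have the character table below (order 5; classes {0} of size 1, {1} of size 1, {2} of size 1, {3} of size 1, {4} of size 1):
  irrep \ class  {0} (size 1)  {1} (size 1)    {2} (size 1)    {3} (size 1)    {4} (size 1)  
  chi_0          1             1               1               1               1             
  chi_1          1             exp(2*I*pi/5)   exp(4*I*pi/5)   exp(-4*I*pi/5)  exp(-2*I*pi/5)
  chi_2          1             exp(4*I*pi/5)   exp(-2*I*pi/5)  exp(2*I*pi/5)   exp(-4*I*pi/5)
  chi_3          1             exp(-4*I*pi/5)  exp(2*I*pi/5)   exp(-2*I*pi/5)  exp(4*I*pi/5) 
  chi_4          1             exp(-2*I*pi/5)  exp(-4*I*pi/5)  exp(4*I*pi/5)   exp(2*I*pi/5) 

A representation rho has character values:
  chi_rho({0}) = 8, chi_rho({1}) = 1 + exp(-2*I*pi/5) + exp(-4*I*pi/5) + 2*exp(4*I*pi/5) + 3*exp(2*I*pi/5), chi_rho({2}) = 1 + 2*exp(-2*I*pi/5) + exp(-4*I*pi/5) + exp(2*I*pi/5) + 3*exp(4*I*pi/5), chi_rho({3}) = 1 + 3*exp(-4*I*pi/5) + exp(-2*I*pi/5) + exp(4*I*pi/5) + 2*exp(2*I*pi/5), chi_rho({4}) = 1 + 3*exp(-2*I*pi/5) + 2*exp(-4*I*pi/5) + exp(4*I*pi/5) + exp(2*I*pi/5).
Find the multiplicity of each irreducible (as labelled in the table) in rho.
Multiplicities: chi_0: 1, chi_1: 3, chi_2: 2, chi_3: 1, chi_4: 1.

Use <chi_rho, chi> = (1/|G|) sum_C |C| * chi_rho(C) * conj(chi(C)) with |G| = 5 for each irreducible chi in the table:
  <chi_rho, chi_0> = (1/5)[1*(8)*conj(1) + 1*(1 + exp(-2*I*pi/5) + exp(-4*I*pi/5) + 2*exp(4*I*pi/5) + 3*exp(2*I*pi/5))*conj(1) + 1*(1 + 2*exp(-2*I*pi/5) + exp(-4*I*pi/5) + exp(2*I*pi/5) + 3*exp(4*I*pi/5))*conj(1) + 1*(1 + 3*exp(-4*I*pi/5) + exp(-2*I*pi/5) + exp(4*I*pi/5) + 2*exp(2*I*pi/5))*conj(1) + 1*(1 + 3*exp(-2*I*pi/5) + 2*exp(-4*I*pi/5) + exp(4*I*pi/5) + exp(2*I*pi/5))*conj(1)]
      = (1/5)[(8) + (1 + exp(-2*I*pi/5) + exp(-4*I*pi/5) + 2*exp(4*I*pi/5) + 3*exp(2*I*pi/5)) + (1 + 2*exp(-2*I*pi/5) + exp(-4*I*pi/5) + exp(2*I*pi/5) + 3*exp(4*I*pi/5)) + (1 + 3*exp(-4*I*pi/5) + exp(-2*I*pi/5) + exp(4*I*pi/5) + 2*exp(2*I*pi/5)) + (1 + 3*exp(-2*I*pi/5) + 2*exp(-4*I*pi/5) + exp(4*I*pi/5) + exp(2*I*pi/5))] = 5/5 = 1
  <chi_rho, chi_1> = (1/5)[1*(8)*conj(1) + 1*(1 + exp(-2*I*pi/5) + exp(-4*I*pi/5) + 2*exp(4*I*pi/5) + 3*exp(2*I*pi/5))*conj(exp(2*I*pi/5)) + 1*(1 + 2*exp(-2*I*pi/5) + exp(-4*I*pi/5) + exp(2*I*pi/5) + 3*exp(4*I*pi/5))*conj(exp(4*I*pi/5)) + 1*(1 + 3*exp(-4*I*pi/5) + exp(-2*I*pi/5) + exp(4*I*pi/5) + 2*exp(2*I*pi/5))*conj(exp(-4*I*pi/5)) + 1*(1 + 3*exp(-2*I*pi/5) + 2*exp(-4*I*pi/5) + exp(4*I*pi/5) + exp(2*I*pi/5))*conj(exp(-2*I*pi/5))]
      = (1/5)[(8) + (3 + exp(-2*I*pi/5) + exp(-4*I*pi/5) + exp(4*I*pi/5) + 2*exp(2*I*pi/5)) + (3 + exp(-2*I*pi/5) + exp(-4*I*pi/5) + exp(2*I*pi/5) + 2*exp(4*I*pi/5)) + (3 + 2*exp(-4*I*pi/5) + exp(-2*I*pi/5) + exp(4*I*pi/5) + exp(2*I*pi/5)) + (3 + 2*exp(-2*I*pi/5) + exp(-4*I*pi/5) + exp(4*I*pi/5) + exp(2*I*pi/5))] = 15/5 = 3
  <chi_rho, chi_2> = (1/5)[1*(8)*conj(1) + 1*(1 + exp(-2*I*pi/5) + exp(-4*I*pi/5) + 2*exp(4*I*pi/5) + 3*exp(2*I*pi/5))*conj(exp(4*I*pi/5)) + 1*(1 + 2*exp(-2*I*pi/5) + exp(-4*I*pi/5) + exp(2*I*pi/5) + 3*exp(4*I*pi/5))*conj(exp(-2*I*pi/5)) + 1*(1 + 3*exp(-4*I*pi/5) + exp(-2*I*pi/5) + exp(4*I*pi/5) + 2*exp(2*I*pi/5))*conj(exp(2*I*pi/5)) + 1*(1 + 3*exp(-2*I*pi/5) + 2*exp(-4*I*pi/5) + exp(4*I*pi/5) + exp(2*I*pi/5))*conj(exp(-4*I*pi/5))]
      = (1/5)[(8) + (2 + 3*exp(-2*I*pi/5) + exp(-4*I*pi/5) + exp(4*I*pi/5) + exp(2*I*pi/5)) + (2 + 3*exp(-4*I*pi/5) + exp(-2*I*pi/5) + exp(4*I*pi/5) + exp(2*I*pi/5)) + (2 + exp(-2*I*pi/5) + exp(-4*I*pi/5) + exp(2*I*pi/5) + 3*exp(4*I*pi/5)) + (2 + exp(-2*I*pi/5) + exp(-4*I*pi/5) + exp(4*I*pi/5) + 3*exp(2*I*pi/5))] = 10/5 = 2
  <chi_rho, chi_3> = (1/5)[1*(8)*conj(1) + 1*(1 + exp(-2*I*pi/5) + exp(-4*I*pi/5) + 2*exp(4*I*pi/5) + 3*exp(2*I*pi/5))*conj(exp(-4*I*pi/5)) + 1*(1 + 2*exp(-2*I*pi/5) + exp(-4*I*pi/5) + exp(2*I*pi/5) + 3*exp(4*I*pi/5))*conj(exp(2*I*pi/5)) + 1*(1 + 3*exp(-4*I*pi/5) + exp(-2*I*pi/5) + exp(4*I*pi/5) + 2*exp(2*I*pi/5))*conj(exp(-2*I*pi/5)) + 1*(1 + 3*exp(-2*I*pi/5) + 2*exp(-4*I*pi/5) + exp(4*I*pi/5) + exp(2*I*pi/5))*conj(exp(4*I*pi/5))]
      = (1/5)[(8) + (1 + 2*exp(-2*I*pi/5) + 3*exp(-4*I*pi/5) + exp(4*I*pi/5) + exp(2*I*pi/5)) + (1 + 2*exp(-4*I*pi/5) + exp(-2*I*pi/5) + exp(4*I*pi/5) + 3*exp(2*I*pi/5)) + (1 + 3*exp(-2*I*pi/5) + exp(-4*I*pi/5) + exp(2*I*pi/5) + 2*exp(4*I*pi/5)) + (1 + exp(-2*I*pi/5) + exp(-4*I*pi/5) + 3*exp(4*I*pi/5) + 2*exp(2*I*pi/5))] = 5/5 = 1
  <chi_rho, chi_4> = (1/5)[1*(8)*conj(1) + 1*(1 + exp(-2*I*pi/5) + exp(-4*I*pi/5) + 2*exp(4*I*pi/5) + 3*exp(2*I*pi/5))*conj(exp(-2*I*pi/5)) + 1*(1 + 2*exp(-2*I*pi/5) + exp(-4*I*pi/5) + exp(2*I*pi/5) + 3*exp(4*I*pi/5))*conj(exp(-4*I*pi/5)) + 1*(1 + 3*exp(-4*I*pi/5) + exp(-2*I*pi/5) + exp(4*I*pi/5) + 2*exp(2*I*pi/5))*conj(exp(4*I*pi/5)) + 1*(1 + 3*exp(-2*I*pi/5) + 2*exp(-4*I*pi/5) + exp(4*I*pi/5) + exp(2*I*pi/5))*conj(exp(2*I*pi/5))]
      = (1/5)[(8) + (1 + 2*exp(-4*I*pi/5) + exp(-2*I*pi/5) + exp(2*I*pi/5) + 3*exp(4*I*pi/5)) + (1 + 3*exp(-2*I*pi/5) + exp(-4*I*pi/5) + exp(4*I*pi/5) + 2*exp(2*I*pi/5)) + (1 + 2*exp(-2*I*pi/5) + exp(-4*I*pi/5) + exp(4*I*pi/5) + 3*exp(2*I*pi/5)) + (1 + 3*exp(-4*I*pi/5) + exp(-2*I*pi/5) + exp(2*I*pi/5) + 2*exp(4*I*pi/5))] = 5/5 = 1
(Exp terms are combined using exp(i*s)*conj(exp(i*t)) = exp(i*(s-t)), and sums of them are collapsed using the identity that for every m > 1 the m distinct m-th roots of unity sum to 0, e.g. 1 + exp(2*I*pi/3) + exp(-2*I*pi/3) = 0.)
Dimension check: dim(rho) = sum (mult * dim) = 1*1 + 3*1 + 2*1 + 1*1 + 1*1 = 8 = chi_rho(e) = 8.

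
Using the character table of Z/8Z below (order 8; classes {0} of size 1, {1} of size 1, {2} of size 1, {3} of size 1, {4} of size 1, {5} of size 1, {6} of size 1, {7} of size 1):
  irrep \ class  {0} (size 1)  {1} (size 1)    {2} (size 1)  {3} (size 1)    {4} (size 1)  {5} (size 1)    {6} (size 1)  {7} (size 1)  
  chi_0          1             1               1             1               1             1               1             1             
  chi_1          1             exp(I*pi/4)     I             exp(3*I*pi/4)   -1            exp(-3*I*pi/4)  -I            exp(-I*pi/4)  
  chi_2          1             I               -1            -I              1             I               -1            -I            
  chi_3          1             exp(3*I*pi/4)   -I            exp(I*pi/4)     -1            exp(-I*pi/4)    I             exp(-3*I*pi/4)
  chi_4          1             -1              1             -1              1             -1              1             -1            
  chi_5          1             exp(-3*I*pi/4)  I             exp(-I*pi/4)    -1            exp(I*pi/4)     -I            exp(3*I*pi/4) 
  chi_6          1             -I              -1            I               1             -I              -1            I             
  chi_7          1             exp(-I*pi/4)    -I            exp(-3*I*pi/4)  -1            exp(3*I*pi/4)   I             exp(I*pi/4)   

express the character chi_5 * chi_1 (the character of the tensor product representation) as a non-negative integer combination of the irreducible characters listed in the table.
chi_5 tensor chi_1 = chi_6 (all other irreducibles have multiplicity 0).

Solution. The character of a tensor product is the pointwise product (chi_5 * chi_1)(C) = chi_5(C) * chi_1(C):
  {0}: (1)*(1), {1}: (exp(-3*I*pi/4))*(exp(I*pi/4)), {2}: (I)*(I), {3}: (exp(-I*pi/4))*(exp(3*I*pi/4)), {4}: (-1)*(-1), {5}: (exp(I*pi/4))*(exp(-3*I*pi/4)), {6}: (-I)*(-I), {7}: (exp(3*I*pi/4))*(exp(-I*pi/4))
so (chi_5 * chi_1) takes values
  {0} -> 1, {1} -> -I, {2} -> -1, {3} -> I, {4} -> 1, {5} -> -I, {6} -> -1, {7} -> I.
Now take the inner product of this character with each irreducible chi from the table, <chi_5*chi_1, chi> = (1/8) sum_C |C| (chi_5*chi_1)(C) conj(chi(C)):
  <chi_5*chi_1, chi_0> = (1/8)[1*(1)*conj(1) + 1*(-I)*conj(1) + 1*(-1)*conj(1) + 1*(I)*conj(1) + 1*(1)*conj(1) + 1*(-I)*conj(1) + 1*(-1)*conj(1) + 1*(I)*conj(1)]
      = (1/8)[(1) + (-I) + (-1) + (I) + (1) + (-I) + (-1) + (I)] = 0/8 = 0
  <chi_5*chi_1, chi_1> = (1/8)[1*(1)*conj(1) + 1*(-I)*conj(exp(I*pi/4)) + 1*(-1)*conj(I) + 1*(I)*conj(exp(3*I*pi/4)) + 1*(1)*conj(-1) + 1*(-I)*conj(exp(-3*I*pi/4)) + 1*(-1)*conj(-I) + 1*(I)*conj(exp(-I*pi/4))]
      = (1/8)[(1) + (-exp(I*pi/4)) + (I) + (exp(-I*pi/4)) + (-1) + (-exp(-3*I*pi/4)) + (-I) + (exp(3*I*pi/4))] = 0/8 = 0
  <chi_5*chi_1, chi_2> = (1/8)[1*(1)*conj(1) + 1*(-I)*conj(I) + 1*(-1)*conj(-1) + 1*(I)*conj(-I) + 1*(1)*conj(1) + 1*(-I)*conj(I) + 1*(-1)*conj(-1) + 1*(I)*conj(-I)]
      = (1/8)[(1) + (-1) + (1) + (-1) + (1) + (-1) + (1) + (-1)] = 0/8 = 0
  <chi_5*chi_1, chi_3> = (1/8)[1*(1)*conj(1) + 1*(-I)*conj(exp(3*I*pi/4)) + 1*(-1)*conj(-I) + 1*(I)*conj(exp(I*pi/4)) + 1*(1)*conj(-1) + 1*(-I)*conj(exp(-I*pi/4)) + 1*(-1)*conj(I) + 1*(I)*conj(exp(-3*I*pi/4))]
      = (1/8)[(1) + (-exp(-I*pi/4)) + (-I) + (exp(I*pi/4)) + (-1) + (-exp(3*I*pi/4)) + (I) + (exp(-3*I*pi/4))] = 0/8 = 0
  <chi_5*chi_1, chi_4> = (1/8)[1*(1)*conj(1) + 1*(-I)*conj(-1) + 1*(-1)*conj(1) + 1*(I)*conj(-1) + 1*(1)*conj(1) + 1*(-I)*conj(-1) + 1*(-1)*conj(1) + 1*(I)*conj(-1)]
      = (1/8)[(1) + (I) + (-1) + (-I) + (1) + (I) + (-1) + (-I)] = 0/8 = 0
  <chi_5*chi_1, chi_5> = (1/8)[1*(1)*conj(1) + 1*(-I)*conj(exp(-3*I*pi/4)) + 1*(-1)*conj(I) + 1*(I)*conj(exp(-I*pi/4)) + 1*(1)*conj(-1) + 1*(-I)*conj(exp(I*pi/4)) + 1*(-1)*conj(-I) + 1*(I)*conj(exp(3*I*pi/4))]
      = (1/8)[(1) + (-exp(-3*I*pi/4)) + (I) + (exp(3*I*pi/4)) + (-1) + (-exp(I*pi/4)) + (-I) + (exp(-I*pi/4))] = 0/8 = 0
  <chi_5*chi_1, chi_6> = (1/8)[1*(1)*conj(1) + 1*(-I)*conj(-I) + 1*(-1)*conj(-1) + 1*(I)*conj(I) + 1*(1)*conj(1) + 1*(-I)*conj(-I) + 1*(-1)*conj(-1) + 1*(I)*conj(I)]
      = (1/8)[(1) + (1) + (1) + (1) + (1) + (1) + (1) + (1)] = 8/8 = 1
  <chi_5*chi_1, chi_7> = (1/8)[1*(1)*conj(1) + 1*(-I)*conj(exp(-I*pi/4)) + 1*(-1)*conj(-I) + 1*(I)*conj(exp(-3*I*pi/4)) + 1*(1)*conj(-1) + 1*(-I)*conj(exp(3*I*pi/4)) + 1*(-1)*conj(I) + 1*(I)*conj(exp(I*pi/4))]
      = (1/8)[(1) + (-exp(3*I*pi/4)) + (-I) + (exp(-3*I*pi/4)) + (-1) + (-exp(-I*pi/4)) + (I) + (exp(I*pi/4))] = 0/8 = 0
(Exp terms are combined using exp(i*s)*conj(exp(i*t)) = exp(i*(s-t)), and sums of them are collapsed using the identity that for every m > 1 the m distinct m-th roots of unity sum to 0, e.g. 1 + exp(2*I*pi/3) + exp(-2*I*pi/3) = 0.)
Hence the multiplicities are chi_6: 1. Dimension check: dim(chi_5)*dim(chi_1) = 1*1 = 1 and sum (mult * dim) = 1*1 = 1.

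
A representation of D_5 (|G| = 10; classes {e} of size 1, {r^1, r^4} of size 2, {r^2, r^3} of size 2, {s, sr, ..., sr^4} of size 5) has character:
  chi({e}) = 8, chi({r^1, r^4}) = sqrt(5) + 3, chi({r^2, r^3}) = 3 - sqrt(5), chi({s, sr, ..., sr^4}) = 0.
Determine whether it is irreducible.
Not irreducible (reducible): <chi, chi> = 12 > 1.

Explanation: <chi, chi> = (1/|G|) sum_C |C| * |chi(C)|^2 = (1/10)[1*|8|^2 + 2*|sqrt(5) + 3|^2 + 2*|3 - sqrt(5)|^2 + 5*|0|^2]
  = (1/10)[(64) + (12*sqrt(5) + 28) + (28 - 12*sqrt(5)) + (0)] = 120/10 = 12.
A character is irreducible iff <chi, chi> = 1, so this representation is reducible.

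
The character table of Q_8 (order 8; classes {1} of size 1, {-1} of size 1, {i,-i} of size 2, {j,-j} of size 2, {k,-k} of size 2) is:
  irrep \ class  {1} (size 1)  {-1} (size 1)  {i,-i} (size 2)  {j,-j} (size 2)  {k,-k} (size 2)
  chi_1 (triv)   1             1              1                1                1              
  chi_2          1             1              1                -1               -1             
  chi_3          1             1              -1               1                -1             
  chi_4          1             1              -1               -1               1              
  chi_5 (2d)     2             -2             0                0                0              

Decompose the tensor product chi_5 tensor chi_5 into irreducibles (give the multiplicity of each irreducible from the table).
chi_5 tensor chi_5 = chi_1 + chi_2 + chi_3 + chi_4 (all other irreducibles have multiplicity 0).

Proof sketch: The character of a tensor product is the pointwise product (chi_5 * chi_5)(C) = chi_5(C) * chi_5(C):
  {1}: (2)*(2), {-1}: (-2)*(-2), {i,-i}: (0)*(0), {j,-j}: (0)*(0), {k,-k}: (0)*(0)
so (chi_5 * chi_5) takes values
  {1} -> 4, {-1} -> 4, {i,-i} -> 0, {j,-j} -> 0, {k,-k} -> 0.
Now take the inner product of this character with each irreducible chi from the table, <chi_5*chi_5, chi> = (1/8) sum_C |C| (chi_5*chi_5)(C) conj(chi(C)):
  <chi_5*chi_5, chi_1> = (1/8)[1*(4)*conj(1) + 1*(4)*conj(1) + 2*(0)*conj(1) + 2*(0)*conj(1) + 2*(0)*conj(1)]
      = (1/8)[(4) + (4) + (0) + (0) + (0)] = 8/8 = 1
  <chi_5*chi_5, chi_2> = (1/8)[1*(4)*conj(1) + 1*(4)*conj(1) + 2*(0)*conj(1) + 2*(0)*conj(-1) + 2*(0)*conj(-1)]
      = (1/8)[(4) + (4) + (0) + (0) + (0)] = 8/8 = 1
  <chi_5*chi_5, chi_3> = (1/8)[1*(4)*conj(1) + 1*(4)*conj(1) + 2*(0)*conj(-1) + 2*(0)*conj(1) + 2*(0)*conj(-1)]
      = (1/8)[(4) + (4) + (0) + (0) + (0)] = 8/8 = 1
  <chi_5*chi_5, chi_4> = (1/8)[1*(4)*conj(1) + 1*(4)*conj(1) + 2*(0)*conj(-1) + 2*(0)*conj(-1) + 2*(0)*conj(1)]
      = (1/8)[(4) + (4) + (0) + (0) + (0)] = 8/8 = 1
  <chi_5*chi_5, chi_5> = (1/8)[1*(4)*conj(2) + 1*(4)*conj(-2) + 2*(0)*conj(0) + 2*(0)*conj(0) + 2*(0)*conj(0)]
      = (1/8)[(8) + (-8) + (0) + (0) + (0)] = 0/8 = 0
Hence the multiplicities are chi_1: 1, chi_2: 1, chi_3: 1, chi_4: 1. Dimension check: dim(chi_5)*dim(chi_5) = 2*2 = 4 and sum (mult * dim) = 1*1 + 1*1 + 1*1 + 1*1 = 4.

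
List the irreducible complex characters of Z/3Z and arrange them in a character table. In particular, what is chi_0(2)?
Character table of Z/3Z (irreps indexed chi_0,...,chi_2 with chi_k(m) = zeta_3^(k*m), zeta_3 = exp(2*pi*i/3)):
  irrep \ class  {0} (size 1)  {1} (size 1)    {2} (size 1)  
  chi_0          1             1               1             
  chi_1          1             exp(2*I*pi/3)   exp(-2*I*pi/3)
  chi_2          1             exp(-2*I*pi/3)  exp(2*I*pi/3) 

Spot check: chi_0(2) = zeta_3^(0*2) = zeta_3^0 = 1.

Explanation: Z/3Z is abelian, so all 3 irreducible complex representations are 1-dimensional. They are given by chi_k(m) = zeta_3^(k*m) for k = 0,...,2. Row orthogonality: sum_m chi_k(m) conj(chi_l(m)) = 3 * [k = l].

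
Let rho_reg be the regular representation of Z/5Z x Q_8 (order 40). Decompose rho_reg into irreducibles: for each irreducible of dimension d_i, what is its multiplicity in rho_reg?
Each irreducible V_i of dimension d_i appears with multiplicity d_i, i.e. rho_reg = (direct sum over all irreducibles V_i) d_i V_i. The irreducible dimensions for Z/5Z x Q_8 are 1, 1, 1, 1, 1, 1, 1, 1, 1, 1, 1, 1, 1, 1, 1, 1, 1, 1, 1, 1, 2, 2, 2, 2, 2: 20 irreducibles of dimension 1, each with multiplicity 1; 5 irreducibles of dimension 2, each with multiplicity 2. Total dimension 20*1*1 + 5*2*2 = 40 = |G|.

Justification: General theorem: in the regular representation of a finite group G, each irreducible appears with multiplicity equal to its dimension. Check: dim(rho_reg) = sum d_i^2 = 1 + 1 + 1 + 1 + 1 + 1 + 1 + 1 + 1 + 1 + 1 + 1 + 1 + 1 + 1 + 1 + 1 + 1 + 1 + 1 + 4 + 4 + 4 + 4 + 4 = 40 = |G|.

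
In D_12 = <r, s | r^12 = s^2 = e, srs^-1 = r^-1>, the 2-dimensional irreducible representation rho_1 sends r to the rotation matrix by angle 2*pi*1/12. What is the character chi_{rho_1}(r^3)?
chi_{rho_1}(r^3) = 2*cos(2*pi*1*3/12) = 0

Derivation: rho_1(r^3) is rotation by angle 2*pi*1*3/12, whose trace is 2*cos(2*pi*1*3/12) = 0.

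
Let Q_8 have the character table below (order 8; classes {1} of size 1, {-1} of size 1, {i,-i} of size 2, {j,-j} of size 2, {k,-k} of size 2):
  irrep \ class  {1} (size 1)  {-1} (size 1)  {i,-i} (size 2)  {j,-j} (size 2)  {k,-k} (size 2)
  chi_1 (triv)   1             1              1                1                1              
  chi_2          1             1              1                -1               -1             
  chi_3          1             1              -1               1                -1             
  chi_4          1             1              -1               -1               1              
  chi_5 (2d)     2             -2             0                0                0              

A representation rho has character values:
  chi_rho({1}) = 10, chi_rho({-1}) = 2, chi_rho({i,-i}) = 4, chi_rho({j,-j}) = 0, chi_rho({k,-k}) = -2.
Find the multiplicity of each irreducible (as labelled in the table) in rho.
Multiplicities: chi_1: 2, chi_2: 3, chi_3: 1, chi_4: 0, chi_5: 2.

Working: Use <chi_rho, chi> = (1/|G|) sum_C |C| * chi_rho(C) * conj(chi(C)) with |G| = 8 for each irreducible chi in the table:
  <chi_rho, chi_1> = (1/8)[1*(10)*conj(1) + 1*(2)*conj(1) + 2*(4)*conj(1) + 2*(0)*conj(1) + 2*(-2)*conj(1)]
      = (1/8)[(10) + (2) + (8) + (0) + (-4)] = 16/8 = 2
  <chi_rho, chi_2> = (1/8)[1*(10)*conj(1) + 1*(2)*conj(1) + 2*(4)*conj(1) + 2*(0)*conj(-1) + 2*(-2)*conj(-1)]
      = (1/8)[(10) + (2) + (8) + (0) + (4)] = 24/8 = 3
  <chi_rho, chi_3> = (1/8)[1*(10)*conj(1) + 1*(2)*conj(1) + 2*(4)*conj(-1) + 2*(0)*conj(1) + 2*(-2)*conj(-1)]
      = (1/8)[(10) + (2) + (-8) + (0) + (4)] = 8/8 = 1
  <chi_rho, chi_4> = (1/8)[1*(10)*conj(1) + 1*(2)*conj(1) + 2*(4)*conj(-1) + 2*(0)*conj(-1) + 2*(-2)*conj(1)]
      = (1/8)[(10) + (2) + (-8) + (0) + (-4)] = 0/8 = 0
  <chi_rho, chi_5> = (1/8)[1*(10)*conj(2) + 1*(2)*conj(-2) + 2*(4)*conj(0) + 2*(0)*conj(0) + 2*(-2)*conj(0)]
      = (1/8)[(20) + (-4) + (0) + (0) + (0)] = 16/8 = 2
Dimension check: dim(rho) = sum (mult * dim) = 2*1 + 3*1 + 1*1 + 0*1 + 2*2 = 10 = chi_rho(e) = 10.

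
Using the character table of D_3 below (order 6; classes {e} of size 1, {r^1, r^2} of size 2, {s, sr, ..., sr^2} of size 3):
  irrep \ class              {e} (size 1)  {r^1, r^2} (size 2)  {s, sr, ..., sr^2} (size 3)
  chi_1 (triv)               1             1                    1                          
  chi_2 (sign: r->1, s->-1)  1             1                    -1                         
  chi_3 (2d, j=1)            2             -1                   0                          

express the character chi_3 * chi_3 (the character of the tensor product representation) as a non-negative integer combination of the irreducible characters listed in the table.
chi_3 tensor chi_3 = chi_1 + chi_2 + chi_3 (all other irreducibles have multiplicity 0).

Why: The character of a tensor product is the pointwise product (chi_3 * chi_3)(C) = chi_3(C) * chi_3(C):
  {e}: (2)*(2), {r^1, r^2}: (-1)*(-1), {s, sr, ..., sr^2}: (0)*(0)
so (chi_3 * chi_3) takes values
  {e} -> 4, {r^1, r^2} -> 1, {s, sr, ..., sr^2} -> 0.
Now take the inner product of this character with each irreducible chi from the table, <chi_3*chi_3, chi> = (1/6) sum_C |C| (chi_3*chi_3)(C) conj(chi(C)):
  <chi_3*chi_3, chi_1> = (1/6)[1*(4)*conj(1) + 2*(1)*conj(1) + 3*(0)*conj(1)]
      = (1/6)[(4) + (2) + (0)] = 6/6 = 1
  <chi_3*chi_3, chi_2> = (1/6)[1*(4)*conj(1) + 2*(1)*conj(1) + 3*(0)*conj(-1)]
      = (1/6)[(4) + (2) + (0)] = 6/6 = 1
  <chi_3*chi_3, chi_3> = (1/6)[1*(4)*conj(2) + 2*(1)*conj(-1) + 3*(0)*conj(0)]
      = (1/6)[(8) + (-2) + (0)] = 6/6 = 1
Hence the multiplicities are chi_1: 1, chi_2: 1, chi_3: 1. Dimension check: dim(chi_3)*dim(chi_3) = 2*2 = 4 and sum (mult * dim) = 1*1 + 1*1 + 1*2 = 4.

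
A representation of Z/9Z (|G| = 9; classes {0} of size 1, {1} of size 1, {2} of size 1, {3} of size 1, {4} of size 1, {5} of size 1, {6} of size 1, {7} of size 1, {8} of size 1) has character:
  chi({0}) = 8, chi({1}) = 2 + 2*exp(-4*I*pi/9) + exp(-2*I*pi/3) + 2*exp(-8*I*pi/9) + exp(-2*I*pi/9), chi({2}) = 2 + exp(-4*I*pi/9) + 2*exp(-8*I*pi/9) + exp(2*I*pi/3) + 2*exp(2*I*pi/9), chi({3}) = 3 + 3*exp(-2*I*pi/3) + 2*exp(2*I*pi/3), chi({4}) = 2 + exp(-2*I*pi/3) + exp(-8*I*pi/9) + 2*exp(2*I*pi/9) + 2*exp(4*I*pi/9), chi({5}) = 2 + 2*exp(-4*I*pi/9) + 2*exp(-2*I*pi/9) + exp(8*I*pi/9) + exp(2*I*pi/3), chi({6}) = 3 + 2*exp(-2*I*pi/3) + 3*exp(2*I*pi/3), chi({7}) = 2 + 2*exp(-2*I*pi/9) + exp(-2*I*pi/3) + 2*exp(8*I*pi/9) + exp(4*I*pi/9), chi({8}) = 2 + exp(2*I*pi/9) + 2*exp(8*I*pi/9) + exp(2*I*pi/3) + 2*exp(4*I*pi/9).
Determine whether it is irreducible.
Not irreducible (reducible): <chi, chi> = 14 > 1.

Proof sketch: <chi, chi> = (1/|G|) sum_C |C| * |chi(C)|^2 = (1/9)[1*|8|^2 + 1*|2 + 2*exp(-4*I*pi/9) + exp(-2*I*pi/3) + 2*exp(-8*I*pi/9) + exp(-2*I*pi/9)|^2 + 1*|2 + exp(-4*I*pi/9) + 2*exp(-8*I*pi/9) + exp(2*I*pi/3) + 2*exp(2*I*pi/9)|^2 + 1*|3 + 3*exp(-2*I*pi/3) + 2*exp(2*I*pi/3)|^2 + 1*|2 + exp(-2*I*pi/3) + exp(-8*I*pi/9) + 2*exp(2*I*pi/9) + 2*exp(4*I*pi/9)|^2 + 1*|2 + 2*exp(-4*I*pi/9) + 2*exp(-2*I*pi/9) + exp(8*I*pi/9) + exp(2*I*pi/3)|^2 + 1*|3 + 2*exp(-2*I*pi/3) + 3*exp(2*I*pi/3)|^2 + 1*|2 + 2*exp(-2*I*pi/9) + exp(-2*I*pi/3) + 2*exp(8*I*pi/9) + exp(4*I*pi/9)|^2 + 1*|2 + exp(2*I*pi/9) + 2*exp(8*I*pi/9) + exp(2*I*pi/3) + 2*exp(4*I*pi/9)|^2]
  = (1/9)[(64) + (14 + 9*exp(-4*I*pi/9) + 8*exp(-2*I*pi/9) + 4*exp(-2*I*pi/3) + 4*exp(-8*I*pi/9) + 4*exp(8*I*pi/9) + 4*exp(2*I*pi/3) + 8*exp(2*I*pi/9) + 9*exp(4*I*pi/9)) + (14 + 8*exp(-4*I*pi/9) + 4*exp(-2*I*pi/3) + 9*exp(-8*I*pi/9) + 4*exp(-2*I*pi/9) + 4*exp(2*I*pi/9) + 9*exp(8*I*pi/9) + 4*exp(2*I*pi/3) + 8*exp(4*I*pi/9)) + (1) + (14 + 9*exp(-2*I*pi/9) + 4*exp(-4*I*pi/9) + 4*exp(-2*I*pi/3) + 8*exp(-8*I*pi/9) + 8*exp(8*I*pi/9) + 4*exp(2*I*pi/3) + 4*exp(4*I*pi/9) + 9*exp(2*I*pi/9)) + (14 + 9*exp(-2*I*pi/9) + 4*exp(-4*I*pi/9) + 4*exp(-2*I*pi/3) + 8*exp(-8*I*pi/9) + 8*exp(8*I*pi/9) + 4*exp(2*I*pi/3) + 4*exp(4*I*pi/9) + 9*exp(2*I*pi/9)) + (1) + (14 + 8*exp(-4*I*pi/9) + 4*exp(-2*I*pi/3) + 9*exp(-8*I*pi/9) + 4*exp(-2*I*pi/9) + 4*exp(2*I*pi/9) + 9*exp(8*I*pi/9) + 4*exp(2*I*pi/3) + 8*exp(4*I*pi/9)) + (14 + 9*exp(-4*I*pi/9) + 8*exp(-2*I*pi/9) + 4*exp(-2*I*pi/3) + 4*exp(-8*I*pi/9) + 4*exp(8*I*pi/9) + 4*exp(2*I*pi/3) + 8*exp(2*I*pi/9) + 9*exp(4*I*pi/9))] = 126/9 = 14.
(Exp terms are combined using exp(i*s)*conj(exp(i*t)) = exp(i*(s-t)), and sums of them are collapsed using the identity that for every m > 1 the m distinct m-th roots of unity sum to 0, e.g. 1 + exp(2*I*pi/3) + exp(-2*I*pi/3) = 0.)
A character is irreducible iff <chi, chi> = 1, so this representation is reducible.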